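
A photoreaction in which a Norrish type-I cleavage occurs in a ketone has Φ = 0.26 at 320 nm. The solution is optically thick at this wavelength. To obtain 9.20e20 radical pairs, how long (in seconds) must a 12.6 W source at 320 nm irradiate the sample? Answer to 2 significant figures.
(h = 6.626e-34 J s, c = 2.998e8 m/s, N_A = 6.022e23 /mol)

Product: 9.20e20 / 6.022e23 = 0.001528 mol.
Photons that must be absorbed: 0.001528 / 0.26 = 0.005877 mol.
Photon energy: hc/λ = 6.208e-19 J; per mole, 3.738e5 J mol⁻¹.
Energy required: 0.005877 × 3.738e5 = 2197 J.
Time: 2197 J / 12.6 W = 170 s.

t ≈ 170 s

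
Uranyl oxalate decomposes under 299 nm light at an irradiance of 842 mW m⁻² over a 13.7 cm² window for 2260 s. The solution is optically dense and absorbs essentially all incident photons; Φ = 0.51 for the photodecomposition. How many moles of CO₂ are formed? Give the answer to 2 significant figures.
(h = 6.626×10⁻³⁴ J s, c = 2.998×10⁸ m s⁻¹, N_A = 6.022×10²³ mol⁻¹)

Photon energy at 299 nm: hc/λ = (6.626×10⁻³⁴)(2.998×10⁸)/(299×10⁻⁹) = 6.644×10⁻¹⁹ J.
Energy delivered: (842 mW m⁻²)(13.7×10⁻⁴ m²)(2260 s) = 2.607 J.
Photons incident: 2.607 / 6.644×10⁻¹⁹ = 3.924×10¹⁸, i.e. 3.924×10¹⁸/6.022×10²³ = 6.516×10⁻⁶ mol.
Product: Φ × n_abs = 0.51 × 6.516×10⁻⁶ = 3.323×10⁻⁶ mol.

3.3×10⁻⁶ mol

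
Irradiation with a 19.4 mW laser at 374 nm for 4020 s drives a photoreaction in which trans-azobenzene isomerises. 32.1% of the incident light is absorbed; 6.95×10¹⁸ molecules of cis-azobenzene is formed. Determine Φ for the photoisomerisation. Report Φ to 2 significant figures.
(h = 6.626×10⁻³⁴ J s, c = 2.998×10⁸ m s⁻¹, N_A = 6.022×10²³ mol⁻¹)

Φ = 0.15

Product: 6.95×10¹⁸ / 6.022×10²³ = 1.154×10⁻⁵ mol.
Photon energy at 374 nm: hc/λ = (6.626×10⁻³⁴)(2.998×10⁸)/(374×10⁻⁹) = 5.311×10⁻¹⁹ J.
Energy delivered: (19.4 mW)(4020 s) = 77.99 J.
Photons incident: 77.99 / 5.311×10⁻¹⁹ = 1.468×10²⁰, i.e. 1.468×10²⁰/6.022×10²³ = 2.438×10⁻⁴ mol.
Photons absorbed: 0.321 × 2.438×10⁻⁴ = 7.826×10⁻⁵ mol.
Φ = 1.154×10⁻⁵ mol / 7.826×10⁻⁵ mol photons = 0.15.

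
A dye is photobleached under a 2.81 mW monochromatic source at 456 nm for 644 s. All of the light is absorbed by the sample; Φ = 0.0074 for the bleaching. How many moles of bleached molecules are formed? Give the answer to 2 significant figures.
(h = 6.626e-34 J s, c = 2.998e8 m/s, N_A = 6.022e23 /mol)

Photon energy at 456 nm: hc/λ = (6.626e-34)(2.998e8)/(456e-9) = 4.356e-19 J.
Energy delivered: (2.81 mW)(644 s) = 1.810 J.
Photons incident: 1.810 / 4.356e-19 = 4.155e18, i.e. 4.155e18/6.022e23 = 6.900e-6 mol.
Product: Φ × n_abs = 0.0074 × 6.900e-6 = 5.106e-8 mol.

5.1e-8 mol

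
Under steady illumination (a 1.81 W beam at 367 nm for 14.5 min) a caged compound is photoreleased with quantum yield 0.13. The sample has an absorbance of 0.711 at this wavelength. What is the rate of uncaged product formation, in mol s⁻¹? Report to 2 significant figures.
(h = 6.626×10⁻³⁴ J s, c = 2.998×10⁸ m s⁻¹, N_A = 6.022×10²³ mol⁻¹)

Photon energy at 367 nm: hc/λ = (6.626×10⁻³⁴)(2.998×10⁸)/(367×10⁻⁹) = 5.413×10⁻¹⁹ J.
Energy delivered: (1.81 W)(870 s) = 1575 J.
Photons incident: 1575 / 5.413×10⁻¹⁹ = 2.910×10²¹, i.e. 2.910×10²¹/6.022×10²³ = 0.004832 mol.
Fraction absorbed: 1 − 10^(−0.711) = 0.8055.
Photons absorbed: 0.8055 × 0.004832 = 0.003892 mol.
Product formed: 0.13 × 0.003892 = 5.060×10⁻⁴ mol.
Rate: 5.060×10⁻⁴ / 870 s = 5.8×10⁻⁷ mol s⁻¹.

5.8×10⁻⁷ mol s⁻¹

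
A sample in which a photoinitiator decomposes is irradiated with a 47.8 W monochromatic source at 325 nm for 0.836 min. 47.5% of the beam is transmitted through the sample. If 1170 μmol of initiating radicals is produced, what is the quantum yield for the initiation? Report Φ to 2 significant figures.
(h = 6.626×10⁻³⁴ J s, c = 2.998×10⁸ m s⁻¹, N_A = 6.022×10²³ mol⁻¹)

Product: 1170 μmol = 0.00117 mol.
Photon energy at 325 nm: hc/λ = (6.626×10⁻³⁴)(2.998×10⁸)/(325×10⁻⁹) = 6.112×10⁻¹⁹ J.
Energy delivered: (47.8 W)(50.16 s) = 2398 J.
Photons incident: 2398 / 6.112×10⁻¹⁹ = 3.923×10²¹, i.e. 3.923×10²¹/6.022×10²³ = 0.006514 mol.
Fraction absorbed: 1 − 47.5/100 = 0.5250.
Photons absorbed: 0.5250 × 0.006514 = 0.003420 mol.
Φ = 0.00117 mol / 0.003420 mol photons = 0.34.

Φ = 0.34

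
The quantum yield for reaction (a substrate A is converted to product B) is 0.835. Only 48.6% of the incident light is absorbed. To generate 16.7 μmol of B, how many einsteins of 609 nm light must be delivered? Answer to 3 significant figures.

4.12e-5 einstein

Product: 16.7 μmol = 1.67e-5 mol.
Photons that must be absorbed: 1.67e-5 / 0.835 = 2.000e-5 mol.
Incident photons needed: 2.000e-5 / 0.486 = 4.115e-5 mol.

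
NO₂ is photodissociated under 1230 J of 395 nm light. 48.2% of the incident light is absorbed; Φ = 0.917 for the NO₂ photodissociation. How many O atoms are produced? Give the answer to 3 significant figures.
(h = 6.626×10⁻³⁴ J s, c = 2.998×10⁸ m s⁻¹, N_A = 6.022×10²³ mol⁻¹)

Photon energy at 395 nm: hc/λ = (6.626×10⁻³⁴)(2.998×10⁸)/(395×10⁻⁹) = 5.029×10⁻¹⁹ J.
Photons incident: 1230 / 5.029×10⁻¹⁹ = 2.446×10²¹, i.e. 2.446×10²¹/6.022×10²³ = 0.004062 mol.
Photons absorbed: 0.482 × 0.004062 = 0.001958 mol.
Product: Φ × n_abs = 0.917 × 0.001958 = 0.001795 mol.
As a count: 0.001795 × 6.022×10²³ = 1.08×10²¹.

1.08×10²¹ atoms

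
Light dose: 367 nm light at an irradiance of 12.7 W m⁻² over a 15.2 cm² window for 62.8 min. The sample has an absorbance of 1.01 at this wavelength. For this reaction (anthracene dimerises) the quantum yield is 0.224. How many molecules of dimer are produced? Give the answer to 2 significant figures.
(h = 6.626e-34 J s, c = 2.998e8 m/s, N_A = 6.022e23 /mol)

2.7e19 molecules

Photon energy at 367 nm: hc/λ = (6.626e-34)(2.998e8)/(367e-9) = 5.413e-19 J.
Energy delivered: (12.7 W m⁻²)(15.2e-4 m²)(3768 s) = 72.74 J.
Photons incident: 72.74 / 5.413e-19 = 1.344e20, i.e. 1.344e20/6.022e23 = 2.232e-4 mol.
Fraction absorbed: 1 − 10^(−1.01) = 0.9023.
Photons absorbed: 0.9023 × 2.232e-4 = 2.014e-4 mol.
Product: Φ × n_abs = 0.224 × 2.014e-4 = 4.511e-5 mol.
As a count: 4.511e-5 × 6.022e23 = 2.7e19.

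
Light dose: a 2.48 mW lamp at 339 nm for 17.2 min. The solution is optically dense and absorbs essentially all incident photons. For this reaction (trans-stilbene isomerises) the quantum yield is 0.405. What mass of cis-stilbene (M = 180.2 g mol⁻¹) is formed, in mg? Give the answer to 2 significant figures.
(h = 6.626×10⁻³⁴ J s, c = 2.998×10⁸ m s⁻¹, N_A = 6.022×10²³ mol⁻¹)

0.53 mg

Photon energy at 339 nm: hc/λ = (6.626×10⁻³⁴)(2.998×10⁸)/(339×10⁻⁹) = 5.860×10⁻¹⁹ J.
Energy delivered: (2.48 mW)(1032 s) = 2.559 J.
Photons incident: 2.559 / 5.860×10⁻¹⁹ = 4.367×10¹⁸, i.e. 4.367×10¹⁸/6.022×10²³ = 7.252×10⁻⁶ mol.
Product: Φ × n_abs = 0.405 × 7.252×10⁻⁶ = 2.937×10⁻⁶ mol.
Mass: 2.937×10⁻⁶ × 180.2 = 5.292×10⁻⁴ g = 0.53 mg.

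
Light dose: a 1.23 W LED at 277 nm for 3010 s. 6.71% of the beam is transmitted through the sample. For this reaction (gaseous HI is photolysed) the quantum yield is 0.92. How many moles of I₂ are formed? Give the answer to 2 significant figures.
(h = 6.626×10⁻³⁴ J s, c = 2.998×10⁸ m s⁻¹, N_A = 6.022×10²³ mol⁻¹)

Photon energy at 277 nm: hc/λ = (6.626×10⁻³⁴)(2.998×10⁸)/(277×10⁻⁹) = 7.171×10⁻¹⁹ J.
Energy delivered: (1.23 W)(3010 s) = 3702 J.
Photons incident: 3702 / 7.171×10⁻¹⁹ = 5.162×10²¹, i.e. 5.162×10²¹/6.022×10²³ = 0.008572 mol.
Fraction absorbed: 1 − 6.71/100 = 0.9329.
Photons absorbed: 0.9329 × 0.008572 = 0.007997 mol.
Product: Φ × n_abs = 0.92 × 0.007997 = 0.007357 mol.

0.0074 mol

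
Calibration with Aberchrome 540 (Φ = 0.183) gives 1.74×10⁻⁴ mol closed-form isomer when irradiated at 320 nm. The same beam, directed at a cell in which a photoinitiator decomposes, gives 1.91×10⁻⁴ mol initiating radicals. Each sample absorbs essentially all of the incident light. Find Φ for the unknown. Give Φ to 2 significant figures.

Photons absorbed by the actinometer: 1.74×10⁻⁴ / 0.183 = 9.508×10⁻⁴ mol.
Φ(unknown) = 1.91×10⁻⁴ / 9.508×10⁻⁴ = 0.20.

Φ = 0.20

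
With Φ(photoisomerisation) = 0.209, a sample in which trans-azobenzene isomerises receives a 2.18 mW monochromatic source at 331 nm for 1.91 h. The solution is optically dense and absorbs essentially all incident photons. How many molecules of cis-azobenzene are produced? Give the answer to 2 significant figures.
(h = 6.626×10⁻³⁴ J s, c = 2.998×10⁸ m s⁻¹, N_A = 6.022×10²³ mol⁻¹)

5.2×10¹⁸ molecules

Photon energy at 331 nm: hc/λ = (6.626×10⁻³⁴)(2.998×10⁸)/(331×10⁻⁹) = 6.001×10⁻¹⁹ J.
Energy delivered: (2.18 mW)(6876 s) = 14.99 J.
Photons incident: 14.99 / 6.001×10⁻¹⁹ = 2.498×10¹⁹, i.e. 2.498×10¹⁹/6.022×10²³ = 4.148×10⁻⁵ mol.
Product: Φ × n_abs = 0.209 × 4.148×10⁻⁵ = 8.669×10⁻⁶ mol.
As a count: 8.669×10⁻⁶ × 6.022×10²³ = 5.2×10¹⁸.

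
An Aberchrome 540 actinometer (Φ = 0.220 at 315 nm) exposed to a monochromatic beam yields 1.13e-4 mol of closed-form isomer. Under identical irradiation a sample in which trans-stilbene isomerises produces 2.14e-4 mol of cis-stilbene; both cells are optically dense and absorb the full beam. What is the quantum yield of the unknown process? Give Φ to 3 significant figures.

Φ = 0.417

Photons absorbed by the actinometer: 1.13e-4 / 0.220 = 5.136e-4 mol.
Φ(unknown) = 2.14e-4 / 5.136e-4 = 0.417.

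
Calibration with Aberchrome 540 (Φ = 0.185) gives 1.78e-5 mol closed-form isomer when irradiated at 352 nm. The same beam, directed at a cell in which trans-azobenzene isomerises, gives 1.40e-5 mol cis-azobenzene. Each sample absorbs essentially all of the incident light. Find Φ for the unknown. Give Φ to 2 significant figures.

Photons absorbed by the actinometer: 1.78e-5 / 0.185 = 9.622e-5 mol.
Φ(unknown) = 1.40e-5 / 9.622e-5 = 0.15.

Φ = 0.15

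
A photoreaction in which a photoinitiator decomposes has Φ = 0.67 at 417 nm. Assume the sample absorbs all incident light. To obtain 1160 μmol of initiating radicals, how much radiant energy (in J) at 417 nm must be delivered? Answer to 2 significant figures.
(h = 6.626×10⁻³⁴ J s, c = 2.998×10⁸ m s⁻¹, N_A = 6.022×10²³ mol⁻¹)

500 J

Product: 1160 μmol = 0.00116 mol.
Photons that must be absorbed: 0.00116 / 0.67 = 0.001731 mol.
Photon energy: hc/λ = 4.764×10⁻¹⁹ J; per mole, 2.869×10⁵ J mol⁻¹.
Energy required: 0.001731 × 2.869×10⁵ = 500 J.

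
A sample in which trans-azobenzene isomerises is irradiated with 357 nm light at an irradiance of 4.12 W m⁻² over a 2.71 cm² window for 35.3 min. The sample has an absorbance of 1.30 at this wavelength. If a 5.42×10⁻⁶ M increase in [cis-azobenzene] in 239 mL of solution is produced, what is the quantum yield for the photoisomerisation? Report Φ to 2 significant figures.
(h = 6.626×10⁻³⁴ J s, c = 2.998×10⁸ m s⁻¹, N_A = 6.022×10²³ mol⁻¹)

Φ = 0.19

Product: (5.42×10⁻⁶ M)(0.239 L) = 1.295×10⁻⁶ mol.
Photon energy at 357 nm: hc/λ = (6.626×10⁻³⁴)(2.998×10⁸)/(357×10⁻⁹) = 5.564×10⁻¹⁹ J.
Energy delivered: (4.12 W m⁻²)(2.71×10⁻⁴ m²)(2118 s) = 2.365 J.
Photons incident: 2.365 / 5.564×10⁻¹⁹ = 4.251×10¹⁸, i.e. 4.251×10¹⁸/6.022×10²³ = 7.059×10⁻⁶ mol.
Fraction absorbed: 1 − 10^(−1.30) = 0.9499.
Photons absorbed: 0.9499 × 7.059×10⁻⁶ = 6.705×10⁻⁶ mol.
Φ = 1.295×10⁻⁶ mol / 6.705×10⁻⁶ mol photons = 0.19.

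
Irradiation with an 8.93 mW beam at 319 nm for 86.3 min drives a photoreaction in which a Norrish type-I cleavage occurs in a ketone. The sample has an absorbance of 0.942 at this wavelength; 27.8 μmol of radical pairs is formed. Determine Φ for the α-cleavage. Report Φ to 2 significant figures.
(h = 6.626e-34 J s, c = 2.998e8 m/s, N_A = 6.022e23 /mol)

Φ = 0.25

Product: 27.8 μmol = 2.78e-5 mol.
Photon energy at 319 nm: hc/λ = (6.626e-34)(2.998e8)/(319e-9) = 6.227e-19 J.
Energy delivered: (8.93 mW)(5178 s) = 46.24 J.
Photons incident: 46.24 / 6.227e-19 = 7.426e19, i.e. 7.426e19/6.022e23 = 1.233e-4 mol.
Fraction absorbed: 1 − 10^(−0.942) = 0.8857.
Photons absorbed: 0.8857 × 1.233e-4 = 1.092e-4 mol.
Φ = 2.78e-5 mol / 1.092e-4 mol photons = 0.25.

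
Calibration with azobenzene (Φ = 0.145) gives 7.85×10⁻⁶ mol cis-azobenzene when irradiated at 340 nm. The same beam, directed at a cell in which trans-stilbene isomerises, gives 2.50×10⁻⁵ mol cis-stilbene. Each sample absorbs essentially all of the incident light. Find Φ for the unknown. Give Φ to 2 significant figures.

Photons absorbed by the actinometer: 7.85×10⁻⁶ / 0.145 = 5.414×10⁻⁵ mol.
Φ(unknown) = 2.50×10⁻⁵ / 5.414×10⁻⁵ = 0.46.

Φ = 0.46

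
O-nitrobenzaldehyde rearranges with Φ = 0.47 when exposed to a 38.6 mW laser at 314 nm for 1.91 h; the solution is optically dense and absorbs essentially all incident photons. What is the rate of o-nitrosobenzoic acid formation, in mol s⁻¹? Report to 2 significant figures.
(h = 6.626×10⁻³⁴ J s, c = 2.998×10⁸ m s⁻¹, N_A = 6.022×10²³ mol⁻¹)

4.8×10⁻⁸ mol s⁻¹

Photon energy at 314 nm: hc/λ = (6.626×10⁻³⁴)(2.998×10⁸)/(314×10⁻⁹) = 6.326×10⁻¹⁹ J.
Energy delivered: (38.6 mW)(6876 s) = 265.4 J.
Photons incident: 265.4 / 6.326×10⁻¹⁹ = 4.195×10²⁰, i.e. 4.195×10²⁰/6.022×10²³ = 6.966×10⁻⁴ mol.
Product formed: 0.47 × 6.966×10⁻⁴ = 3.274×10⁻⁴ mol.
Rate: 3.274×10⁻⁴ / 6876 s = 4.8×10⁻⁸ mol s⁻¹.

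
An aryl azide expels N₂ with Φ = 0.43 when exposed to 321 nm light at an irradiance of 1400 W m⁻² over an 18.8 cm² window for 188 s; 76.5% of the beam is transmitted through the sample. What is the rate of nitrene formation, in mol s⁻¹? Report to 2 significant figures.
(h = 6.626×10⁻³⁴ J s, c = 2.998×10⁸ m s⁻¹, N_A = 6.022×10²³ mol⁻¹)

Photon energy at 321 nm: hc/λ = (6.626×10⁻³⁴)(2.998×10⁸)/(321×10⁻⁹) = 6.188×10⁻¹⁹ J.
Energy delivered: (1400 W m⁻²)(18.8×10⁻⁴ m²)(188 s) = 494.8 J.
Photons incident: 494.8 / 6.188×10⁻¹⁹ = 7.996×10²⁰, i.e. 7.996×10²⁰/6.022×10²³ = 0.001328 mol.
Fraction absorbed: 1 − 76.5/100 = 0.2350.
Photons absorbed: 0.2350 × 0.001328 = 3.121×10⁻⁴ mol.
Product formed: 0.43 × 3.121×10⁻⁴ = 1.342×10⁻⁴ mol.
Rate: 1.342×10⁻⁴ / 188 s = 7.1×10⁻⁷ mol s⁻¹.

7.1×10⁻⁷ mol s⁻¹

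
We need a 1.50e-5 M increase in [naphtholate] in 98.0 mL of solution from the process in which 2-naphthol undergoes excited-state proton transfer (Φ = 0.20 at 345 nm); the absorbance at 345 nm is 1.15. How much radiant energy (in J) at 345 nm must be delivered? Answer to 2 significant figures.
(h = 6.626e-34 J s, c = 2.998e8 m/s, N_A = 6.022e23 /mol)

Product: (1.50e-5 M)(0.098 L) = 1.470e-6 mol.
Photons that must be absorbed: 1.470e-6 / 0.20 = 7.350e-6 mol.
Fraction absorbed: 1 − 10^(−1.15) = 0.9292.
Incident photons needed: 7.350e-6 / 0.9292 = 7.910e-6 mol.
Photon energy: hc/λ = 5.758e-19 J; per mole, 3.467e5 J mol⁻¹.
Energy required: 7.910e-6 × 3.467e5 = 2.7 J.

2.7 J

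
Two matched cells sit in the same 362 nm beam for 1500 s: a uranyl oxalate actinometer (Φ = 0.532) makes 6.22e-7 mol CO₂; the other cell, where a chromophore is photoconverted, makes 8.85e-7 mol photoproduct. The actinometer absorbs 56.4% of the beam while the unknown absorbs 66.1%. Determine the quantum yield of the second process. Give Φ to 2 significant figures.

Φ = 0.65

Photons absorbed by the actinometer: 6.22e-7 / 0.532 = 1.169e-6 mol.
Incident flux: 1.169e-6 / 0.564 = 2.073e-6 einstein.
Absorbed by unknown: 0.661 × 2.073e-6 = 1.370e-6 mol.
Φ(unknown) = 8.85e-7 / 1.370e-6 = 0.65.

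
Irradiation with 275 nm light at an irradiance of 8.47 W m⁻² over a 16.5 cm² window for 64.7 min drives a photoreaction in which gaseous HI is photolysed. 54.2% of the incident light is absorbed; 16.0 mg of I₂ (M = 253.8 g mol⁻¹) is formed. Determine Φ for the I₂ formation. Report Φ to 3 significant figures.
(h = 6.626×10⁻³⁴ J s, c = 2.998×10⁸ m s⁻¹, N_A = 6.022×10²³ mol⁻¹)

Φ = 0.933

Product: 16.0 mg / 253.8 g mol⁻¹ = 6.304×10⁻⁵ mol.
Photon energy at 275 nm: hc/λ = (6.626×10⁻³⁴)(2.998×10⁸)/(275×10⁻⁹) = 7.224×10⁻¹⁹ J.
Energy delivered: (8.47 W m⁻²)(16.5×10⁻⁴ m²)(3882 s) = 54.25 J.
Photons incident: 54.25 / 7.224×10⁻¹⁹ = 7.510×10¹⁹, i.e. 7.510×10¹⁹/6.022×10²³ = 1.247×10⁻⁴ mol.
Photons absorbed: 0.542 × 1.247×10⁻⁴ = 6.759×10⁻⁵ mol.
Φ = 6.304×10⁻⁵ mol / 6.759×10⁻⁵ mol photons = 0.933.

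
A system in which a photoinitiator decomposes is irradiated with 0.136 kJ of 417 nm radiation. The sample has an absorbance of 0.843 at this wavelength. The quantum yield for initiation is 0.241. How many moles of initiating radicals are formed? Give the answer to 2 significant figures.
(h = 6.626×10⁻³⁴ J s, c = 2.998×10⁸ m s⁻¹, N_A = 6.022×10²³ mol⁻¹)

9.8×10⁻⁵ mol

Photon energy at 417 nm: hc/λ = (6.626×10⁻³⁴)(2.998×10⁸)/(417×10⁻⁹) = 4.764×10⁻¹⁹ J.
Incident energy: 0.136 kJ = 136 J.
Photons incident: 136 / 4.764×10⁻¹⁹ = 2.855×10²⁰, i.e. 2.855×10²⁰/6.022×10²³ = 4.741×10⁻⁴ mol.
Fraction absorbed: 1 − 10^(−0.843) = 0.8565.
Photons absorbed: 0.8565 × 4.741×10⁻⁴ = 4.061×10⁻⁴ mol.
Product: Φ × n_abs = 0.241 × 4.061×10⁻⁴ = 9.787×10⁻⁵ mol.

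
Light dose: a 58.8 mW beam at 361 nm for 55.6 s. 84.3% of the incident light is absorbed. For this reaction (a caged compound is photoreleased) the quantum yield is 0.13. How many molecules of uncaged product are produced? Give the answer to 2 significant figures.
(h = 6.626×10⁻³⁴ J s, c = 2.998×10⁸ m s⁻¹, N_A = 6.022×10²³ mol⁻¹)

Photon energy at 361 nm: hc/λ = (6.626×10⁻³⁴)(2.998×10⁸)/(361×10⁻⁹) = 5.503×10⁻¹⁹ J.
Energy delivered: (58.8 mW)(55.6 s) = 3.269 J.
Photons incident: 3.269 / 5.503×10⁻¹⁹ = 5.940×10¹⁸, i.e. 5.940×10¹⁸/6.022×10²³ = 9.864×10⁻⁶ mol.
Photons absorbed: 0.843 × 9.864×10⁻⁶ = 8.315×10⁻⁶ mol.
Product: Φ × n_abs = 0.13 × 8.315×10⁻⁶ = 1.081×10⁻⁶ mol.
As a count: 1.081×10⁻⁶ × 6.022×10²³ = 6.5×10¹⁷.

6.5×10¹⁷ molecules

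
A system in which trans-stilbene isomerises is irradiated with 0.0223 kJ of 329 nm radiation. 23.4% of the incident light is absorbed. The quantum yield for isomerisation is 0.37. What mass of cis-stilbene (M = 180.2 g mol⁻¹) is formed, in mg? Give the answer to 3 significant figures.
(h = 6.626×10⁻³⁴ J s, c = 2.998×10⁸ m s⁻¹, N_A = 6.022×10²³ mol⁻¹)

Photon energy at 329 nm: hc/λ = (6.626×10⁻³⁴)(2.998×10⁸)/(329×10⁻⁹) = 6.038×10⁻¹⁹ J.
Incident energy: 0.0223 kJ = 22.3 J.
Photons incident: 22.3 / 6.038×10⁻¹⁹ = 3.693×10¹⁹, i.e. 3.693×10¹⁹/6.022×10²³ = 6.133×10⁻⁵ mol.
Photons absorbed: 0.234 × 6.133×10⁻⁵ = 1.435×10⁻⁵ mol.
Product: Φ × n_abs = 0.37 × 1.435×10⁻⁵ = 5.310×10⁻⁶ mol.
Mass: 5.310×10⁻⁶ × 180.2 = 9.569×10⁻⁴ g = 0.957 mg.

0.957 mg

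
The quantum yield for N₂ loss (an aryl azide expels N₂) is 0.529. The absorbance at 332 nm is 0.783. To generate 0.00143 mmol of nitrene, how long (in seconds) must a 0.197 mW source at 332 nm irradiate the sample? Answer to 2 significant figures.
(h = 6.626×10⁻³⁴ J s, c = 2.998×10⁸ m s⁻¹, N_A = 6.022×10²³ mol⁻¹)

Product: 0.00143 mmol = 1.43×10⁻⁶ mol.
Photons that must be absorbed: 1.43×10⁻⁶ / 0.529 = 2.703×10⁻⁶ mol.
Fraction absorbed: 1 − 10^(−0.783) = 0.8352.
Incident photons needed: 2.703×10⁻⁶ / 0.8352 = 3.236×10⁻⁶ mol.
Photon energy: hc/λ = 5.983×10⁻¹⁹ J; per mole, 3.603×10⁵ J mol⁻¹.
Energy required: 3.236×10⁻⁶ × 3.603×10⁵ = 1.166 J.
Time: 1.166 J / 0.000197 W = 5900 s.

t ≈ 5900 s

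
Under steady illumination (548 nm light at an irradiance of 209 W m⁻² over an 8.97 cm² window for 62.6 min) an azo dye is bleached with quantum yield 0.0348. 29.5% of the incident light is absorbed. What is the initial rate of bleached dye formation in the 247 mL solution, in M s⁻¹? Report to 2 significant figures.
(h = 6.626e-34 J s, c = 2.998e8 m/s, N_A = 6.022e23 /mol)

Photon energy at 548 nm: hc/λ = (6.626e-34)(2.998e8)/(548e-9) = 3.625e-19 J.
Energy delivered: (209 W m⁻²)(8.97e-4 m²)(3756 s) = 704.1 J.
Photons incident: 704.1 / 3.625e-19 = 1.942e21, i.e. 1.942e21/6.022e23 = 0.003225 mol.
Photons absorbed: 0.295 × 0.003225 = 9.514e-4 mol.
Product formed: 0.0348 × 9.514e-4 = 3.311e-5 mol.
Rate: 3.311e-5 mol / (3756 s × 0.247 L) = 3.6e-8 M s⁻¹.

3.6e-8 M s⁻¹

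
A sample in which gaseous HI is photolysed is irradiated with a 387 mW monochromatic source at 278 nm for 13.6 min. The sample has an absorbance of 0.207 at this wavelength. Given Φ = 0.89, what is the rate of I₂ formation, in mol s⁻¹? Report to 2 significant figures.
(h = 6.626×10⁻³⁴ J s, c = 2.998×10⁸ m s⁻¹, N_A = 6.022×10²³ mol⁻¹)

Photon energy at 278 nm: hc/λ = (6.626×10⁻³⁴)(2.998×10⁸)/(278×10⁻⁹) = 7.146×10⁻¹⁹ J.
Energy delivered: (387 mW)(816 s) = 315.8 J.
Photons incident: 315.8 / 7.146×10⁻¹⁹ = 4.419×10²⁰, i.e. 4.419×10²⁰/6.022×10²³ = 7.338×10⁻⁴ mol.
Fraction absorbed: 1 − 10^(−0.207) = 0.3791.
Photons absorbed: 0.3791 × 7.338×10⁻⁴ = 2.782×10⁻⁴ mol.
Product formed: 0.89 × 2.782×10⁻⁴ = 2.476×10⁻⁴ mol.
Rate: 2.476×10⁻⁴ / 816 s = 3.0×10⁻⁷ mol s⁻¹.

3.0×10⁻⁷ mol s⁻¹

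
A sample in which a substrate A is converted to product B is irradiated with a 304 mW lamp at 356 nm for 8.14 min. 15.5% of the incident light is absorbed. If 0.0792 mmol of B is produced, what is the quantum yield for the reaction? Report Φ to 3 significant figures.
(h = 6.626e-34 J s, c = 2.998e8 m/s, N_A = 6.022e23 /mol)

Φ = 1.16

Product: 0.0792 mmol = 7.92e-5 mol.
Photon energy at 356 nm: hc/λ = (6.626e-34)(2.998e8)/(356e-9) = 5.580e-19 J.
Energy delivered: (304 mW)(488.4 s) = 148.5 J.
Photons incident: 148.5 / 5.580e-19 = 2.661e20, i.e. 2.661e20/6.022e23 = 4.419e-4 mol.
Photons absorbed: 0.155 × 4.419e-4 = 6.849e-5 mol.
Φ = 7.92e-5 mol / 6.849e-5 mol photons = 1.16.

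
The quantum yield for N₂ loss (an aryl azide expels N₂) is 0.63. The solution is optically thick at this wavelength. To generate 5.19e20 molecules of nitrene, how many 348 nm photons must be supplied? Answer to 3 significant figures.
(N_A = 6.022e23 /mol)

8.24e20 photons

Product: 5.19e20 / 6.022e23 = 8.618e-4 mol.
Photons that must be absorbed: 8.618e-4 / 0.63 = 0.001368 mol.
Photon count: 0.001368 × 6.022e23 = 8.24e20.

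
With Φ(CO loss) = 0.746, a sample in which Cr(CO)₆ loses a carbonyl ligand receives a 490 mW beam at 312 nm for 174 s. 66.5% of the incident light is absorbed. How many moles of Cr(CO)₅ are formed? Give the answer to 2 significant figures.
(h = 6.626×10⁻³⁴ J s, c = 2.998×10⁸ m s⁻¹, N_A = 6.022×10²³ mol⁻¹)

1.1×10⁻⁴ mol

Photon energy at 312 nm: hc/λ = (6.626×10⁻³⁴)(2.998×10⁸)/(312×10⁻⁹) = 6.367×10⁻¹⁹ J.
Energy delivered: (490 mW)(174 s) = 85.26 J.
Photons incident: 85.26 / 6.367×10⁻¹⁹ = 1.339×10²⁰, i.e. 1.339×10²⁰/6.022×10²³ = 2.224×10⁻⁴ mol.
Photons absorbed: 0.665 × 2.224×10⁻⁴ = 1.479×10⁻⁴ mol.
Product: Φ × n_abs = 0.746 × 1.479×10⁻⁴ = 1.103×10⁻⁴ mol.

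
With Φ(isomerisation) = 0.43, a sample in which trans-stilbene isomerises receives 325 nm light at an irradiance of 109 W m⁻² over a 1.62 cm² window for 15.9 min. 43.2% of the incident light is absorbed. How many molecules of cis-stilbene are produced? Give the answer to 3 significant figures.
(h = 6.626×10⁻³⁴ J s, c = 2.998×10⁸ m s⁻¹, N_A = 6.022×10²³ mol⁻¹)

Photon energy at 325 nm: hc/λ = (6.626×10⁻³⁴)(2.998×10⁸)/(325×10⁻⁹) = 6.112×10⁻¹⁹ J.
Energy delivered: (109 W m⁻²)(1.62×10⁻⁴ m²)(954 s) = 16.85 J.
Photons incident: 16.85 / 6.112×10⁻¹⁹ = 2.757×10¹⁹, i.e. 2.757×10¹⁹/6.022×10²³ = 4.578×10⁻⁵ mol.
Photons absorbed: 0.432 × 4.578×10⁻⁵ = 1.978×10⁻⁵ mol.
Product: Φ × n_abs = 0.43 × 1.978×10⁻⁵ = 8.505×10⁻⁶ mol.
As a count: 8.505×10⁻⁶ × 6.022×10²³ = 5.12×10¹⁸.

5.12×10¹⁸ molecules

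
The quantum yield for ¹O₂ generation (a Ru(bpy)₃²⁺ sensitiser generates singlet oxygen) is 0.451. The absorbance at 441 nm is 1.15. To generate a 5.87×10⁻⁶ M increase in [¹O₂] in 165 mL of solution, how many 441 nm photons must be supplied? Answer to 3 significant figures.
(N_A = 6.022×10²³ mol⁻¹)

1.39×10¹⁸ photons

Product: (5.87×10⁻⁶ M)(0.165 L) = 9.686×10⁻⁷ mol.
Photons that must be absorbed: 9.686×10⁻⁷ / 0.451 = 2.148×10⁻⁶ mol.
Fraction absorbed: 1 − 10^(−1.15) = 0.9292.
Incident photons needed: 2.148×10⁻⁶ / 0.9292 = 2.312×10⁻⁶ mol.
Photon count: 2.312×10⁻⁶ × 6.022×10²³ = 1.39×10¹⁸.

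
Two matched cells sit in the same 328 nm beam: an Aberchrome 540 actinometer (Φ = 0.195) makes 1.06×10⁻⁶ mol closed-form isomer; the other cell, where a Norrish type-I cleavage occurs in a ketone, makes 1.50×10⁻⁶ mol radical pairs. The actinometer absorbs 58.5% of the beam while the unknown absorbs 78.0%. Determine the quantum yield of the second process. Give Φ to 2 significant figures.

Φ = 0.21

Photons absorbed by the actinometer: 1.06×10⁻⁶ / 0.195 = 5.436×10⁻⁶ mol.
Incident flux: 5.436×10⁻⁶ / 0.585 = 9.292×10⁻⁶ einstein.
Absorbed by unknown: 0.780 × 9.292×10⁻⁶ = 7.248×10⁻⁶ mol.
Φ(unknown) = 1.50×10⁻⁶ / 7.248×10⁻⁶ = 0.21.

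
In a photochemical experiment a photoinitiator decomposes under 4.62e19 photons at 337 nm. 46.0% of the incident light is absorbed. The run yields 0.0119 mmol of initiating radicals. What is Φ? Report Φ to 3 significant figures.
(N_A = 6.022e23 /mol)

Φ = 0.337

Product: 0.0119 mmol = 1.19e-5 mol.
Moles of photons: 4.62e19 / 6.022e23 = 7.672e-5 mol.
Photons absorbed: 0.460 × 7.672e-5 = 3.529e-5 mol.
Φ = 1.19e-5 mol / 3.529e-5 mol photons = 0.337.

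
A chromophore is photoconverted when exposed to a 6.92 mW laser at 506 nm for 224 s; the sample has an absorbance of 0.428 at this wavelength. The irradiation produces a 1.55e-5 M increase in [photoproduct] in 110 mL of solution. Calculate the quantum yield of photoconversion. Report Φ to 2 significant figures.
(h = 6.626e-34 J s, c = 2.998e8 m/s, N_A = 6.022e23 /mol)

Product: (1.55e-5 M)(0.11 L) = 1.705e-6 mol.
Photon energy at 506 nm: hc/λ = (6.626e-34)(2.998e8)/(506e-9) = 3.926e-19 J.
Energy delivered: (6.92 mW)(224 s) = 1.550 J.
Photons incident: 1.550 / 3.926e-19 = 3.948e18, i.e. 3.948e18/6.022e23 = 6.556e-6 mol.
Fraction absorbed: 1 − 10^(−0.428) = 0.6267.
Photons absorbed: 0.6267 × 6.556e-6 = 4.109e-6 mol.
Φ = 1.705e-6 mol / 4.109e-6 mol photons = 0.41.

Φ = 0.41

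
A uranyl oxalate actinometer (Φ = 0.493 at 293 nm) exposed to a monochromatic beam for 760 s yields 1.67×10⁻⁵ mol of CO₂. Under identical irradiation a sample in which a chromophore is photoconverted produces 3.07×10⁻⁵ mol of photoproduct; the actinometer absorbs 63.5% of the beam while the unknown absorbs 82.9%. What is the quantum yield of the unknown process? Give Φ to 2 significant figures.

Photons absorbed by the actinometer: 1.67×10⁻⁵ / 0.493 = 3.387×10⁻⁵ mol.
Incident flux: 3.387×10⁻⁵ / 0.635 = 5.334×10⁻⁵ einstein.
Absorbed by unknown: 0.829 × 5.334×10⁻⁵ = 4.422×10⁻⁵ mol.
Φ(unknown) = 3.07×10⁻⁵ / 4.422×10⁻⁵ = 0.69.

Φ = 0.69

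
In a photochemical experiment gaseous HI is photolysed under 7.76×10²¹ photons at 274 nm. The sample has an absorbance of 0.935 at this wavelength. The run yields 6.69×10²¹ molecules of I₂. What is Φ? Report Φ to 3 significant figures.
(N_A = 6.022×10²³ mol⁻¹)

Φ = 0.975

Product: 6.69×10²¹ / 6.022×10²³ = 0.01111 mol.
Moles of photons: 7.76×10²¹ / 6.022×10²³ = 0.01289 mol.
Fraction absorbed: 1 − 10^(−0.935) = 0.8839.
Photons absorbed: 0.8839 × 0.01289 = 0.01139 mol.
Φ = 0.01111 mol / 0.01139 mol photons = 0.975.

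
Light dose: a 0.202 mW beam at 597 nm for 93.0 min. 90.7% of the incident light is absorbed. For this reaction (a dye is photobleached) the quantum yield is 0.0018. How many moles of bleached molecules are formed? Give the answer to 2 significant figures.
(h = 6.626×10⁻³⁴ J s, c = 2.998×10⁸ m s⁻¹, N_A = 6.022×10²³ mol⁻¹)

9.2×10⁻⁹ mol

Photon energy at 597 nm: hc/λ = (6.626×10⁻³⁴)(2.998×10⁸)/(597×10⁻⁹) = 3.327×10⁻¹⁹ J.
Energy delivered: (0.202 mW)(5580 s) = 1.127 J.
Photons incident: 1.127 / 3.327×10⁻¹⁹ = 3.387×10¹⁸, i.e. 3.387×10¹⁸/6.022×10²³ = 5.624×10⁻⁶ mol.
Photons absorbed: 0.907 × 5.624×10⁻⁶ = 5.101×10⁻⁶ mol.
Product: Φ × n_abs = 0.0018 × 5.101×10⁻⁶ = 9.182×10⁻⁹ mol.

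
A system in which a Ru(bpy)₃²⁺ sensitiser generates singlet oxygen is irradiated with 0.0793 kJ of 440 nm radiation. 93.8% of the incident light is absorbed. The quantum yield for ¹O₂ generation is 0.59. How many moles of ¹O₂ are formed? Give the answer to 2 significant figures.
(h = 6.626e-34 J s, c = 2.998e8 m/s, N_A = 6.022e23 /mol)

1.6e-4 mol

Photon energy at 440 nm: hc/λ = (6.626e-34)(2.998e8)/(440e-9) = 4.515e-19 J.
Incident energy: 0.0793 kJ = 79.3 J.
Photons incident: 79.3 / 4.515e-19 = 1.756e20, i.e. 1.756e20/6.022e23 = 2.916e-4 mol.
Photons absorbed: 0.938 × 2.916e-4 = 2.735e-4 mol.
Product: Φ × n_abs = 0.59 × 2.735e-4 = 1.614e-4 mol.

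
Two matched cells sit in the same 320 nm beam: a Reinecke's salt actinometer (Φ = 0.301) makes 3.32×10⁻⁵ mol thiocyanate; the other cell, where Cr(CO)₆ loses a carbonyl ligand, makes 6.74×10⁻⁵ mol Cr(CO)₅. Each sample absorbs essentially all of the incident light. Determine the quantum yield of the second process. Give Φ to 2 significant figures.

Photons absorbed by the actinometer: 3.32×10⁻⁵ / 0.301 = 1.103×10⁻⁴ mol.
Φ(unknown) = 6.74×10⁻⁵ / 1.103×10⁻⁴ = 0.61.

Φ = 0.61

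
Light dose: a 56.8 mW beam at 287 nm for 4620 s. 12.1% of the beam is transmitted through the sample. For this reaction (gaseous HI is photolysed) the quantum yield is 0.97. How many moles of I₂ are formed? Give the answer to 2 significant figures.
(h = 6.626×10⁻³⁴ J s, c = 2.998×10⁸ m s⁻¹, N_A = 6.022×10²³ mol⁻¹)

5.4×10⁻⁴ mol

Photon energy at 287 nm: hc/λ = (6.626×10⁻³⁴)(2.998×10⁸)/(287×10⁻⁹) = 6.922×10⁻¹⁹ J.
Energy delivered: (56.8 mW)(4620 s) = 262.4 J.
Photons incident: 262.4 / 6.922×10⁻¹⁹ = 3.791×10²⁰, i.e. 3.791×10²⁰/6.022×10²³ = 6.295×10⁻⁴ mol.
Fraction absorbed: 1 − 12.1/100 = 0.8790.
Photons absorbed: 0.8790 × 6.295×10⁻⁴ = 5.533×10⁻⁴ mol.
Product: Φ × n_abs = 0.97 × 5.533×10⁻⁴ = 5.367×10⁻⁴ mol.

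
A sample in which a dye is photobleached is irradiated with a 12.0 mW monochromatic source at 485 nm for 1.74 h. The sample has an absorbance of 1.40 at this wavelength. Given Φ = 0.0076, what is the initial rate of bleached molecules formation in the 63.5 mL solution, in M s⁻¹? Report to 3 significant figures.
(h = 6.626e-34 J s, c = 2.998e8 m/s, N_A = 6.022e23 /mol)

Photon energy at 485 nm: hc/λ = (6.626e-34)(2.998e8)/(485e-9) = 4.096e-19 J.
Energy delivered: (12.0 mW)(6264 s) = 75.17 J.
Photons incident: 75.17 / 4.096e-19 = 1.835e20, i.e. 1.835e20/6.022e23 = 3.047e-4 mol.
Fraction absorbed: 1 − 10^(−1.40) = 0.9602.
Photons absorbed: 0.9602 × 3.047e-4 = 2.926e-4 mol.
Product formed: 0.0076 × 2.926e-4 = 2.224e-6 mol.
Rate: 2.224e-6 mol / (6264 s × 0.0635 L) = 5.59e-9 M s⁻¹.

5.59e-9 M s⁻¹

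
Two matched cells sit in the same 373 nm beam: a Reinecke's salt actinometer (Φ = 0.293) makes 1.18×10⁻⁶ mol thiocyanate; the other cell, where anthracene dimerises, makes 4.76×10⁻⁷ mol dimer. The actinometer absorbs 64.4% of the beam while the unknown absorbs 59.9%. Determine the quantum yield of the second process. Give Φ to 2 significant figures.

Photons absorbed by the actinometer: 1.18×10⁻⁶ / 0.293 = 4.027×10⁻⁶ mol.
Incident flux: 4.027×10⁻⁶ / 0.644 = 6.253×10⁻⁶ einstein.
Absorbed by unknown: 0.599 × 6.253×10⁻⁶ = 3.746×10⁻⁶ mol.
Φ(unknown) = 4.76×10⁻⁷ / 3.746×10⁻⁶ = 0.13.

Φ = 0.13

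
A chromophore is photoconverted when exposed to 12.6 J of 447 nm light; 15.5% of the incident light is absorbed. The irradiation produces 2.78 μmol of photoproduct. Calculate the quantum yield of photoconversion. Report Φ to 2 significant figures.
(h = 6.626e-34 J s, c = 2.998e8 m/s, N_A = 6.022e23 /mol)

Φ = 0.38

Product: 2.78 μmol = 2.78e-6 mol.
Photon energy at 447 nm: hc/λ = (6.626e-34)(2.998e8)/(447e-9) = 4.444e-19 J.
Photons incident: 12.6 / 4.444e-19 = 2.835e19, i.e. 2.835e19/6.022e23 = 4.708e-5 mol.
Photons absorbed: 0.155 × 4.708e-5 = 7.297e-6 mol.
Φ = 2.78e-6 mol / 7.297e-6 mol photons = 0.38.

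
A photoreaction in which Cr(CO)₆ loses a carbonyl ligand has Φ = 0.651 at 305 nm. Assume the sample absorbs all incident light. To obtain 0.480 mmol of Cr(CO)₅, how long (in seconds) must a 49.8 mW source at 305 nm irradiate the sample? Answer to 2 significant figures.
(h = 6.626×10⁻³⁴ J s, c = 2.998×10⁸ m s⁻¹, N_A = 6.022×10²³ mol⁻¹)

t ≈ 5800 s

Product: 0.480 mmol = 4.80×10⁻⁴ mol.
Photons that must be absorbed: 4.80×10⁻⁴ / 0.651 = 7.373×10⁻⁴ mol.
Photon energy: hc/λ = 6.513×10⁻¹⁹ J; per mole, 3.922×10⁵ J mol⁻¹.
Energy required: 7.373×10⁻⁴ × 3.922×10⁵ = 289.2 J.
Time: 289.2 J / 0.0498 W = 5800 s.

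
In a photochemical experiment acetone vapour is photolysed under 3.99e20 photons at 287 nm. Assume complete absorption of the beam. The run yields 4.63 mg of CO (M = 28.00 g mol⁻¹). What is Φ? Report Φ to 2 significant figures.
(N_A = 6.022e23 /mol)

Product: 4.63 mg / 28.00 g mol⁻¹ = 1.654e-4 mol.
Moles of photons: 3.99e20 / 6.022e23 = 6.626e-4 mol.
Φ = 1.654e-4 mol / 6.626e-4 mol photons = 0.25.

Φ = 0.25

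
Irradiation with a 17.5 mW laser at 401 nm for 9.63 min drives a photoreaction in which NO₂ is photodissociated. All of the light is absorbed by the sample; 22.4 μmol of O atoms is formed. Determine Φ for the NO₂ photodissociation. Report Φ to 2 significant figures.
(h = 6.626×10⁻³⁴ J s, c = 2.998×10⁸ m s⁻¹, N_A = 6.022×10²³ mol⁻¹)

Product: 22.4 μmol = 2.24×10⁻⁵ mol.
Photon energy at 401 nm: hc/λ = (6.626×10⁻³⁴)(2.998×10⁸)/(401×10⁻⁹) = 4.954×10⁻¹⁹ J.
Energy delivered: (17.5 mW)(577.8 s) = 10.11 J.
Photons incident: 10.11 / 4.954×10⁻¹⁹ = 2.041×10¹⁹, i.e. 2.041×10¹⁹/6.022×10²³ = 3.389×10⁻⁵ mol.
Φ = 2.24×10⁻⁵ mol / 3.389×10⁻⁵ mol photons = 0.66.

Φ = 0.66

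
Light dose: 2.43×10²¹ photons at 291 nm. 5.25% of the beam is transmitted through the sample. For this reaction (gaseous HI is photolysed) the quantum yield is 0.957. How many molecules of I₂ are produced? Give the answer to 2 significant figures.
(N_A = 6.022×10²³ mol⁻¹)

Moles of photons: 2.43×10²¹ / 6.022×10²³ = 0.004035 mol.
Fraction absorbed: 1 − 5.25/100 = 0.9475.
Photons absorbed: 0.9475 × 0.004035 = 0.003823 mol.
Product: Φ × n_abs = 0.957 × 0.003823 = 0.003659 mol.
As a count: 0.003659 × 6.022×10²³ = 2.2×10²¹.

2.2×10²¹ molecules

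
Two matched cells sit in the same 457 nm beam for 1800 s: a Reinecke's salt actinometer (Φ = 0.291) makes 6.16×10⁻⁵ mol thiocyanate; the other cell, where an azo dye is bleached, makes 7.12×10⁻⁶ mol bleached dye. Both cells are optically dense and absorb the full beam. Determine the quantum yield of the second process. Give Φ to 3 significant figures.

Φ = 0.0336

Photons absorbed by the actinometer: 6.16×10⁻⁵ / 0.291 = 2.117×10⁻⁴ mol.
Φ(unknown) = 7.12×10⁻⁶ / 2.117×10⁻⁴ = 0.0336.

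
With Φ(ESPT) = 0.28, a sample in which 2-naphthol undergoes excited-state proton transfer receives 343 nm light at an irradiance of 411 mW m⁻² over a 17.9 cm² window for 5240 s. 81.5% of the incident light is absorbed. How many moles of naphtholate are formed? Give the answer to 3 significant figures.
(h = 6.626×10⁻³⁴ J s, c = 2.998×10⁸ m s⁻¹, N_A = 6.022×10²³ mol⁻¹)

Photon energy at 343 nm: hc/λ = (6.626×10⁻³⁴)(2.998×10⁸)/(343×10⁻⁹) = 5.791×10⁻¹⁹ J.
Energy delivered: (411 mW m⁻²)(17.9×10⁻⁴ m²)(5240 s) = 3.855 J.
Photons incident: 3.855 / 5.791×10⁻¹⁹ = 6.657×10¹⁸, i.e. 6.657×10¹⁸/6.022×10²³ = 1.105×10⁻⁵ mol.
Photons absorbed: 0.815 × 1.105×10⁻⁵ = 9.006×10⁻⁶ mol.
Product: Φ × n_abs = 0.28 × 9.006×10⁻⁶ = 2.522×10⁻⁶ mol.

2.52×10⁻⁶ mol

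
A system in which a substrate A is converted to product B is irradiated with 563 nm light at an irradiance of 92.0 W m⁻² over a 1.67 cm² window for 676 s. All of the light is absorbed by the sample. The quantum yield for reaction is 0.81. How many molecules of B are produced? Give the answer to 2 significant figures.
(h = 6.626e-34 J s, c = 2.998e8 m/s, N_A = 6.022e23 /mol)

2.4e19 molecules

Photon energy at 563 nm: hc/λ = (6.626e-34)(2.998e8)/(563e-9) = 3.528e-19 J.
Energy delivered: (92.0 W m⁻²)(1.67e-4 m²)(676 s) = 10.39 J.
Photons incident: 10.39 / 3.528e-19 = 2.945e19, i.e. 2.945e19/6.022e23 = 4.890e-5 mol.
Product: Φ × n_abs = 0.81 × 4.890e-5 = 3.961e-5 mol.
As a count: 3.961e-5 × 6.022e23 = 2.4e19.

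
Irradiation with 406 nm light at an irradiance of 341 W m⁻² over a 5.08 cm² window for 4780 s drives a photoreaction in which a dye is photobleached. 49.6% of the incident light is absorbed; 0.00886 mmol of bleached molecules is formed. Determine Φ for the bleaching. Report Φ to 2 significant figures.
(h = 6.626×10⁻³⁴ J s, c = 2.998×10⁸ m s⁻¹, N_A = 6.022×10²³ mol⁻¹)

Φ = 0.0064

Product: 0.00886 mmol = 8.86×10⁻⁶ mol.
Photon energy at 406 nm: hc/λ = (6.626×10⁻³⁴)(2.998×10⁸)/(406×10⁻⁹) = 4.893×10⁻¹⁹ J.
Energy delivered: (341 W m⁻²)(5.08×10⁻⁴ m²)(4780 s) = 828.0 J.
Photons incident: 828.0 / 4.893×10⁻¹⁹ = 1.692×10²¹, i.e. 1.692×10²¹/6.022×10²³ = 0.002810 mol.
Photons absorbed: 0.496 × 0.002810 = 0.001394 mol.
Φ = 8.86×10⁻⁶ mol / 0.001394 mol photons = 0.0064.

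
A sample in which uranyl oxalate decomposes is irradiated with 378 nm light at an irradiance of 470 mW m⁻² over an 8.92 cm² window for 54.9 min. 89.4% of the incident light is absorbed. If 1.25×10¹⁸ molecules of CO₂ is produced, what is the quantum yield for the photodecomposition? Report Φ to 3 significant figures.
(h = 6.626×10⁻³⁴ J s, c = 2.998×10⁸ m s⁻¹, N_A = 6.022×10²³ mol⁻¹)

Product: 1.25×10¹⁸ / 6.022×10²³ = 2.076×10⁻⁶ mol.
Photon energy at 378 nm: hc/λ = (6.626×10⁻³⁴)(2.998×10⁸)/(378×10⁻⁹) = 5.255×10⁻¹⁹ J.
Energy delivered: (470 mW m⁻²)(8.92×10⁻⁴ m²)(3294 s) = 1.381 J.
Photons incident: 1.381 / 5.255×10⁻¹⁹ = 2.628×10¹⁸, i.e. 2.628×10¹⁸/6.022×10²³ = 4.364×10⁻⁶ mol.
Photons absorbed: 0.894 × 4.364×10⁻⁶ = 3.901×10⁻⁶ mol.
Φ = 2.076×10⁻⁶ mol / 3.901×10⁻⁶ mol photons = 0.532.

Φ = 0.532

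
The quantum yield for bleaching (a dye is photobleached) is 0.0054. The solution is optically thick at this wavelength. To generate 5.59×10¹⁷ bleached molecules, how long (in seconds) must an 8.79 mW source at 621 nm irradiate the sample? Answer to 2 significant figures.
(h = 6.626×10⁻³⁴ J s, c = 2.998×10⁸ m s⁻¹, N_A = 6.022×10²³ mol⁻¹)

t ≈ 3800 s

Product: 5.59×10¹⁷ / 6.022×10²³ = 9.283×10⁻⁷ mol.
Photons that must be absorbed: 9.283×10⁻⁷ / 0.0054 = 1.719×10⁻⁴ mol.
Photon energy: hc/λ = 3.199×10⁻¹⁹ J; per mole, 1.926×10⁵ J mol⁻¹.
Energy required: 1.719×10⁻⁴ × 1.926×10⁵ = 33.11 J.
Time: 33.11 J / 0.00879 W = 3800 s.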